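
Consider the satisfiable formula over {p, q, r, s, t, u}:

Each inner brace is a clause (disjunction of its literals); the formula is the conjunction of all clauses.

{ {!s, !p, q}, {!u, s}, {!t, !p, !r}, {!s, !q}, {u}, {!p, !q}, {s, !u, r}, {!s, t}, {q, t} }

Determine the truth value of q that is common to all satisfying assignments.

Suppose q = true.
From the singleton clause (!s), s = false.
From the singleton clause (!u), u = false.
But (u) is also a unit clause — contradiction.
So every satisfying assignment has q = False.

False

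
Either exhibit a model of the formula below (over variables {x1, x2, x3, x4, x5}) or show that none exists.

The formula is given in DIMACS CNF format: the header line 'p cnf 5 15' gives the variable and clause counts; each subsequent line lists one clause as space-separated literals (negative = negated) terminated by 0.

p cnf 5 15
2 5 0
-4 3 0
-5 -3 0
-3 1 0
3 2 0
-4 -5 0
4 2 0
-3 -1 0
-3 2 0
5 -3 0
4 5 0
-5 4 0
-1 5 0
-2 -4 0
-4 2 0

UNSATISFIABLE

Suppose x2 = True.
(¬x4) alone gives x4 = False.
(x5) alone gives x5 = True.
That conflicts with the unit clause (¬x5).
That branch fails; take x2 = False instead.
(x5) alone gives x5 = True.
(¬x3) alone gives x3 = False.
That conflicts with the unit clause (x3).
Both values of x2 lead to a conflict.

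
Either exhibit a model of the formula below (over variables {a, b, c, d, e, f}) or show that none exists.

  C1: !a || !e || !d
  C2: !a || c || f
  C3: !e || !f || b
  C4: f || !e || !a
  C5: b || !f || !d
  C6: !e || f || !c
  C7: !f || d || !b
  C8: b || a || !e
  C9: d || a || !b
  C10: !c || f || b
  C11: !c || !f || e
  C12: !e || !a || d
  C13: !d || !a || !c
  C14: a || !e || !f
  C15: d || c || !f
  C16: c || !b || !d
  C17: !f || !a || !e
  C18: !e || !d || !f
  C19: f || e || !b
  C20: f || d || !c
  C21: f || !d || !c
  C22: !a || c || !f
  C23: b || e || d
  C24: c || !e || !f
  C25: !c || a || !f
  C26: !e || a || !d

Case a = false:
Case b = false:
From the singleton clause (!e), e = false.
From the singleton clause (d), d = true.
From the singleton clause (!f), f = false.
From the singleton clause (!c), c = false.
All clauses are satisfied.

a: false; b: false; c: false; d: true; e: false; f: false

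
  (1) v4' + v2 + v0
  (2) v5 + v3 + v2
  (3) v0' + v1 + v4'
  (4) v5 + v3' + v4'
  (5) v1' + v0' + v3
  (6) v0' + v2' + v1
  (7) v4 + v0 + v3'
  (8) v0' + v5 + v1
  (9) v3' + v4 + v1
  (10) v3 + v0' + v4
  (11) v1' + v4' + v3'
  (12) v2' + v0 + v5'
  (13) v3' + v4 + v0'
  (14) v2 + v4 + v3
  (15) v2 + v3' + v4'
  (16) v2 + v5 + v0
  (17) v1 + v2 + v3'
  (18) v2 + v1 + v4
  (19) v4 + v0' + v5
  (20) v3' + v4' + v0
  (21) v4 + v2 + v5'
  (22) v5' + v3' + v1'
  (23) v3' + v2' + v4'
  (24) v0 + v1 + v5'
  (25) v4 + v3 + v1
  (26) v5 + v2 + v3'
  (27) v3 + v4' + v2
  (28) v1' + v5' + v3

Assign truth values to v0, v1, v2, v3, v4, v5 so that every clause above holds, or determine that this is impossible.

Try v4 = 0.
Try v0 = 0.
From the singleton clause (v3'), v3 = 0.
From the singleton clause (v2), v2 = 1.
From the singleton clause (v5'), v5 = 0.
From the singleton clause (v1), v1 = 1.
This assignment satisfies each clause.

v0: 0; v1: 1; v2: 1; v3: 0; v4: 0; v5: 0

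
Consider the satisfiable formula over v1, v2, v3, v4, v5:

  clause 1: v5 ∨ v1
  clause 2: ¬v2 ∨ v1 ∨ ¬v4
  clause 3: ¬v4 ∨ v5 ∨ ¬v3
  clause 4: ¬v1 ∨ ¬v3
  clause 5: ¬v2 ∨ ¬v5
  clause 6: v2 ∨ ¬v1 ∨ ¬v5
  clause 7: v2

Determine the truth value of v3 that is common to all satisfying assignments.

False

Suppose v3 = True.
(¬v1) alone gives v1 = False.
(v5) alone gives v5 = True.
(¬v2) alone gives v2 = False.
That conflicts with the unit clause (v2).
So every satisfying assignment has v3 = False.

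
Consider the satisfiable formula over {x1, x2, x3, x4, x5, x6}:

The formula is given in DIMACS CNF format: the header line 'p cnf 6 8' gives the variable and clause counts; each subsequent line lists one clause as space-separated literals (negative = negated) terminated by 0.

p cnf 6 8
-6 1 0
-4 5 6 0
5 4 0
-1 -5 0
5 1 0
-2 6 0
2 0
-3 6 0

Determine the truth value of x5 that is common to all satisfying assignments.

Suppose x5 = True.
The clause (¬x1) is unit, so x1 = False.
The clause (¬x6) is unit, so x6 = False.
The clause (¬x2) is unit, so x2 = False.
Now (x2) is unsatisfied and unit — conflict.
So every satisfying assignment has x5 = False.

False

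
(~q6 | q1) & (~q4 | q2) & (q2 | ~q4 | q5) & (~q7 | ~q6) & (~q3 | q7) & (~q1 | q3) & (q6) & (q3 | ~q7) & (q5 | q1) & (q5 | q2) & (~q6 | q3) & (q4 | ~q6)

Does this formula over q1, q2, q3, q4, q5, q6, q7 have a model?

No, unsatisfiable

(q6) alone gives q6 = 1.
(q1) alone gives q1 = 1.
(~q7) alone gives q7 = 0.
(~q3) alone gives q3 = 0.
Now (q3) is unsatisfied and unit — conflict.
No assignment satisfies every clause.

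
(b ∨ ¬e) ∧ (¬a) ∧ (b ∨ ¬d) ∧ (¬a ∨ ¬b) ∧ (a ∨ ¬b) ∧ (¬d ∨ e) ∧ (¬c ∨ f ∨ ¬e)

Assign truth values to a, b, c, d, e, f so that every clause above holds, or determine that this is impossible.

From the singleton clause (¬a), a = False.
From the singleton clause (¬b), b = False.
From the singleton clause (¬e), e = False.
From the singleton clause (¬d), d = False.
Every clause is now satisfied; c, f are unconstrained.

a: False,  b: False,  c: False,  d: False,  e: False,  f: True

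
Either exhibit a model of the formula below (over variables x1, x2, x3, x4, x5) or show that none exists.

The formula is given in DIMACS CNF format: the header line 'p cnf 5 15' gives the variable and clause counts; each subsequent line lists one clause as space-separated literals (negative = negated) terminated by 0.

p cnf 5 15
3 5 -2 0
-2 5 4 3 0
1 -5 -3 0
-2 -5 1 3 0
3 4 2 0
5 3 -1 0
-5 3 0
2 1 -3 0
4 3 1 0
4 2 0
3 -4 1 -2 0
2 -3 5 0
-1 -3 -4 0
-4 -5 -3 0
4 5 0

Branch on x5: set x5 = True.
The clause (x3) is unit, so x3 = True.
The clause (x1) is unit, so x1 = True.
The clause (¬x4) is unit, so x4 = False.
The clause (x2) is unit, so x2 = True.
Every clause now holds.

x1 ↦ True,  x2 ↦ True,  x3 ↦ True,  x4 ↦ False,  x5 ↦ True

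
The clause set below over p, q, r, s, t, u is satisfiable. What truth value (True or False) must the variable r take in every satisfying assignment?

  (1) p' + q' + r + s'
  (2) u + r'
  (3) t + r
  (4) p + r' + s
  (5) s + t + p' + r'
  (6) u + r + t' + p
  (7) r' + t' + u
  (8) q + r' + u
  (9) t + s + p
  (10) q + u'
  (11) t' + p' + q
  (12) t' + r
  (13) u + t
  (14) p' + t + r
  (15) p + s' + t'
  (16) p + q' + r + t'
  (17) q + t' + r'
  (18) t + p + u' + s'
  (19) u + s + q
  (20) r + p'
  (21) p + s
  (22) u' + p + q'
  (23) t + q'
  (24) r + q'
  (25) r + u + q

Suppose r = 0.
Unit clause (t) forces t = 1.
That conflicts with the unit clause (t').
So every satisfying assignment has r = True.

True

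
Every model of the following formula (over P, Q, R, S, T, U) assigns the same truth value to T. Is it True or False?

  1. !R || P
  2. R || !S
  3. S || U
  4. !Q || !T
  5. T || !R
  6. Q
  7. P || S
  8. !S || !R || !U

Suppose T = true.
(!Q) alone gives Q = false.
That conflicts with the unit clause (Q).
So every satisfying assignment has T = False.

False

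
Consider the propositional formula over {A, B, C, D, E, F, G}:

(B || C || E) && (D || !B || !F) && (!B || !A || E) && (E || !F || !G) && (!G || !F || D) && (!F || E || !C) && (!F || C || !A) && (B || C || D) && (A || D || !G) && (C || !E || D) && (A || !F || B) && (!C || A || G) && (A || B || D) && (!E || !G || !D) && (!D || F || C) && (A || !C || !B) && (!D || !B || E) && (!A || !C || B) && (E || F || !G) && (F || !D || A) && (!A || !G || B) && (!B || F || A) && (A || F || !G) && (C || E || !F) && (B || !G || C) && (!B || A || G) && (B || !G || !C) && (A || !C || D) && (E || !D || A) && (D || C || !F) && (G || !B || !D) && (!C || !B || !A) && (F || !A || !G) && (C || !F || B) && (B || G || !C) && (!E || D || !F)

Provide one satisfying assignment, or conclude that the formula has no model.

Try B = true.
Try D = true.
The clause (E) is unit, so E = true.
The clause (!G) is unit, so G = false.
But (G) is also a unit clause — contradiction.
Undo D and try D = false.
The clause (!F) is unit, so F = false.
The clause (A) is unit, so A = true.
The clause (E) is unit, so E = true.
The clause (C) is unit, so C = true.
But (!C) is also a unit clause — contradiction.
Both values of D lead to a conflict.
Undo B and try B = false.
Try C = true.
The clause (!A) is unit, so A = false.
The clause (!F) is unit, so F = false.
The clause (G) is unit, so G = true.
But (!G) is also a unit clause — contradiction.
Undo C and try C = false.
The clause (E) is unit, so E = true.
The clause (D) is unit, so D = true.
The clause (!G) is unit, so G = false.
The clause (F) is unit, so F = true.
But (!F) is also a unit clause — contradiction.
Both values of C lead to a conflict.
Both values of B lead to a conflict.

UNSATISFIABLE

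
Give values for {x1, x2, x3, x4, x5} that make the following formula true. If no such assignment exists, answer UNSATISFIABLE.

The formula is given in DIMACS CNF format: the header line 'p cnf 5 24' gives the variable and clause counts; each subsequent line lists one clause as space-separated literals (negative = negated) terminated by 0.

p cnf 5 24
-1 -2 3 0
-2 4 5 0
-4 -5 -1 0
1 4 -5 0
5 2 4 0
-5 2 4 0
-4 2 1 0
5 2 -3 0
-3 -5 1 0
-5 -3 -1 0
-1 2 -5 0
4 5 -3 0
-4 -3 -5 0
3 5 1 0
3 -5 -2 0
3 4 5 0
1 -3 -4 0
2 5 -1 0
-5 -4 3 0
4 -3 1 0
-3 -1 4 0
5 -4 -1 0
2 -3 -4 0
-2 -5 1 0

UNSATISFIABLE

Case x1 = False:
Case x4 = True:
(x2) alone gives x2 = True.
(¬x3) alone gives x3 = False.
(x5) alone gives x5 = True.
Now (¬x5) is unsatisfied and unit — conflict.
Backtrack on x4: now try x4 = False.
(¬x5) alone gives x5 = False.
(¬x2) alone gives x2 = False.
Now (x2) is unsatisfied and unit — conflict.
Neither x4 = True nor x4 = False works.
Backtrack on x1: now try x1 = True.
Case x2 = False:
(¬x5) alone gives x5 = False.
Now (x5) is unsatisfied and unit — conflict.
Backtrack on x2: now try x2 = True.
(x3) alone gives x3 = True.
(¬x5) alone gives x5 = False.
(x4) alone gives x4 = True.
Now (¬x4) is unsatisfied and unit — conflict.
Neither x2 = True nor x2 = False works.
Neither x1 = True nor x1 = False works.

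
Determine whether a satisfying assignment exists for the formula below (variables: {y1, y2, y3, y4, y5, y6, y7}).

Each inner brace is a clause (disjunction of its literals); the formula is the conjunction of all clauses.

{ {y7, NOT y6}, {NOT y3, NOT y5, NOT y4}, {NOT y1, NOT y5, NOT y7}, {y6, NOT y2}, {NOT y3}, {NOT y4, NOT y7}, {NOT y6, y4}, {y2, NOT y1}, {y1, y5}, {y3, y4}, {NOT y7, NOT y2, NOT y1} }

Yes

From the singleton clause (NOT y3), y3 = false.
From the singleton clause (y4), y4 = true.
From the singleton clause (NOT y7), y7 = false.
From the singleton clause (NOT y6), y6 = false.
From the singleton clause (NOT y2), y2 = false.
From the singleton clause (NOT y1), y1 = false.
From the singleton clause (y5), y5 = true.
This assignment satisfies each clause.
A satisfying assignment: y1 ↦ false, y2 ↦ false, y3 ↦ false, y4 ↦ true, y5 ↦ true, y6 ↦ false, y7 ↦ false.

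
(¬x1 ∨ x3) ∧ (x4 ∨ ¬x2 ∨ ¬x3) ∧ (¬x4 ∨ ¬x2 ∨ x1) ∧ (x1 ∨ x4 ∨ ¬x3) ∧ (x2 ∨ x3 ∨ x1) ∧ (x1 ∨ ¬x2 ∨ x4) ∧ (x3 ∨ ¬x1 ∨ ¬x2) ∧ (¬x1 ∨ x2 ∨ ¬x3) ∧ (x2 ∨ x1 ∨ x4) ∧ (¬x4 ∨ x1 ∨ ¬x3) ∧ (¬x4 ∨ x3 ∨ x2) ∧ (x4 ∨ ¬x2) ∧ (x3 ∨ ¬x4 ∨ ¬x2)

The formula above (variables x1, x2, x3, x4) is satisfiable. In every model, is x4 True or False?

Suppose x4 = False.
Unit clause (¬x2) forces x2 = False.
Unit clause (x1) forces x1 = True.
Unit clause (x3) forces x3 = True.
But (¬x3) is also a unit clause — contradiction.
So every satisfying assignment has x4 = True.

True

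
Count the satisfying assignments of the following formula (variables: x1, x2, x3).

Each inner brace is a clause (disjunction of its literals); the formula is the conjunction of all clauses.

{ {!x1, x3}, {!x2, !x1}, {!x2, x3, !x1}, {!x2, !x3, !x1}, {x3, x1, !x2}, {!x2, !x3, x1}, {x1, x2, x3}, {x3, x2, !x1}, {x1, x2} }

There are 2^3 = 8 truth assignments over (x1, x2, x3).
Check each against the 9 clauses (columns in the order x1, x2, x3):
  F F F  ✗ fails (x1 || x2 || x3)
  F F T  ✗ fails (x1 || x2)
  F T F  ✗ fails (x3 || x1 || !x2)
  F T T  ✗ fails (!x2 || !x3 || x1)
  T F F  ✗ fails (!x1 || x3)
  T F T  ✓ satisfies all
  T T F  ✗ fails (!x1 || x3)
  T T T  ✗ fails (!x2 || !x1)
1 of the 8 rows is a model.

1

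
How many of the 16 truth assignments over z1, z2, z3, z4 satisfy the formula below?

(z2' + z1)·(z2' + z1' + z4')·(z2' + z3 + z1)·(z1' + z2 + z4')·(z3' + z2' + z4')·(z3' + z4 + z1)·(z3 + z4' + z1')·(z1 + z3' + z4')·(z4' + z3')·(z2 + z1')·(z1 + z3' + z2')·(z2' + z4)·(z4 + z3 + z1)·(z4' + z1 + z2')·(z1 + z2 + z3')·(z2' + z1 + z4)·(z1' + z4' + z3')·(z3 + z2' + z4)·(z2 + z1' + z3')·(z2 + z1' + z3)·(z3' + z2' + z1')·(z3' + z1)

1

There are 2^4 = 16 truth assignments over (z1, z2, z3, z4).
Check each against the 22 clauses (columns in the order z1, z2, z3, z4):
  F F F F  ✗ fails (z4 + z3 + z1)
  F F F T  ✓ satisfies all
  F F T F  ✗ fails (z3' + z4 + z1)
  F F T T  ✗ fails (z1 + z3' + z4')
  F T F F  ✗ fails (z2' + z1)
  F T F T  ✗ fails (z2' + z1)
  F T T F  ✗ fails (z2' + z1)
  F T T T  ✗ fails (z2' + z1)
  T F F F  ✗ fails (z2 + z1')
  T F F T  ✗ fails (z1' + z2 + z4')
  T F T F  ✗ fails (z2 + z1')
  T F T T  ✗ fails (z1' + z2 + z4')
  T T F F  ✗ fails (z2' + z4)
  T T F T  ✗ fails (z2' + z1' + z4')
  T T T F  ✗ fails (z2' + z4)
  T T T T  ✗ fails (z2' + z1' + z4')
1 of the 16 rows is a model.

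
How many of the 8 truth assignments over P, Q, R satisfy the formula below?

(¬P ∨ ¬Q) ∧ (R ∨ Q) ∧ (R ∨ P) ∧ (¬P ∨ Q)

There are 2^3 = 8 truth assignments over (P, Q, R).
Split on P. With P = True, the clauses containing P are satisfied and ¬P drops from the rest; 0 of the 2^2 = 4 assignments to the other variables satisfy what remains.
With P = False, by the same count on the reduced clause set, 2 assignments work.
Total: 0 + 2 = 2.

2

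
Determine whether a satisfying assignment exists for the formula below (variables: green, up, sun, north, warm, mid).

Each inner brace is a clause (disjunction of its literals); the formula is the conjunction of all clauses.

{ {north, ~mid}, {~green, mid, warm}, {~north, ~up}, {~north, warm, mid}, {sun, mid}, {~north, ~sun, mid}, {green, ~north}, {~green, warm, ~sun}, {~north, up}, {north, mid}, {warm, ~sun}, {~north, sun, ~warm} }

No, unsatisfiable

Suppose north = 1.
Unit clause (~up) forces up = 0.
But (up) is also a unit clause — contradiction.
Undo north and try north = 0.
Unit clause (~mid) forces mid = 0.
But (mid) is also a unit clause — contradiction.
Either choice for north ends in contradiction.
No assignment satisfies every clause.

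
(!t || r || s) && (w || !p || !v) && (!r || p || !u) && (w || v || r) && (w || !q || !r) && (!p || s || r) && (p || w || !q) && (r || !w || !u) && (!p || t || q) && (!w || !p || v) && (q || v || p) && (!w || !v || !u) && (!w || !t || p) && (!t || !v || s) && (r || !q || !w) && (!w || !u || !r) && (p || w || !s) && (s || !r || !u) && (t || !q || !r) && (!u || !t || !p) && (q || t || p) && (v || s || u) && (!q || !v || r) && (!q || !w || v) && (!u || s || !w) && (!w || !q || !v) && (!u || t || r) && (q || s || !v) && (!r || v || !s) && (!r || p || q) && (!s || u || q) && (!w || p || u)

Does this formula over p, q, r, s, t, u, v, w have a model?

Try t = false.
Try p = false.
The clause (q) is unit, so q = true.
The clause (w) is unit, so w = true.
The clause (r) is unit, so r = true.
Now (!r) is unsatisfied and unit — conflict.
That branch fails; take p = true instead.
The clause (q) is unit, so q = true.
The clause (!r) is unit, so r = false.
The clause (s) is unit, so s = true.
The clause (!w) is unit, so w = false.
The clause (!v) is unit, so v = false.
Now (v) is unsatisfied and unit — conflict.
Neither p = true nor p = false works.
That branch fails; take t = true instead.
Try r = true.
Try p = true.
The clause (!u) is unit, so u = false.
Try w = true.
The clause (v) is unit, so v = true.
The clause (s) is unit, so s = true.
The clause (!q) is unit, so q = false.
Now (q) is unsatisfied and unit — conflict.
That branch fails; take w = false instead.
The clause (!v) is unit, so v = false.
The clause (!q) is unit, so q = false.
The clause (s) is unit, so s = true.
Now (!s) is unsatisfied and unit — conflict.
Neither w = true nor w = false works.
That branch fails; take p = false instead.
The clause (!u) is unit, so u = false.
The clause (!w) is unit, so w = false.
The clause (!q) is unit, so q = false.
Now (q) is unsatisfied and unit — conflict.
Neither p = true nor p = false works.
That branch fails; take r = false instead.
The clause (s) is unit, so s = true.
Try w = true.
The clause (!u) is unit, so u = false.
The clause (p) is unit, so p = true.
The clause (v) is unit, so v = true.
The clause (!q) is unit, so q = false.
Now (q) is unsatisfied and unit — conflict.
That branch fails; take w = false instead.
The clause (v) is unit, so v = true.
The clause (!p) is unit, so p = false.
Now (p) is unsatisfied and unit — conflict.
Neither w = true nor w = false works.
Neither r = true nor r = false works.
Neither t = true nor t = false works.
No assignment satisfies every clause.

Unsatisfiable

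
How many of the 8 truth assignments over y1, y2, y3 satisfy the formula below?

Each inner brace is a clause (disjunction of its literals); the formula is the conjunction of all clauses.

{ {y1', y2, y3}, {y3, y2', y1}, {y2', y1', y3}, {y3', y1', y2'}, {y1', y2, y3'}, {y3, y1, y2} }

2

There are 2^3 = 8 truth assignments over (y1, y2, y3).
Split on y1. With y1 = 1, the clauses containing y1 are satisfied and y1' drops from the rest; 0 of the 2^2 = 4 assignments to the other variables satisfy what remains.
With y1 = 0, by the same count on the reduced clause set, 2 assignments work.
Total: 0 + 2 = 2.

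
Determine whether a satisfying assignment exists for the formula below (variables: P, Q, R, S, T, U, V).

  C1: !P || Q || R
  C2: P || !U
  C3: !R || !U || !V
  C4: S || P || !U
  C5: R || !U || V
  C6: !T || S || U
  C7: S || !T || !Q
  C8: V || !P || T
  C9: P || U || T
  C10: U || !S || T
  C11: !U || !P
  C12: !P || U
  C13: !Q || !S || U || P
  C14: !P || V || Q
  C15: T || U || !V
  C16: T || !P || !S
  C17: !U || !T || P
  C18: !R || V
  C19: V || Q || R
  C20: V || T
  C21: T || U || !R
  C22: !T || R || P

Yes, satisfiable

Try P = false.
From the singleton clause (!U), U = false.
From the singleton clause (T), T = true.
From the singleton clause (S), S = true.
From the singleton clause (!Q), Q = false.
From the singleton clause (R), R = true.
From the singleton clause (V), V = true.
This assignment satisfies each clause.
A satisfying assignment: P=false, Q=false, R=true, S=true, T=true, U=false, V=true.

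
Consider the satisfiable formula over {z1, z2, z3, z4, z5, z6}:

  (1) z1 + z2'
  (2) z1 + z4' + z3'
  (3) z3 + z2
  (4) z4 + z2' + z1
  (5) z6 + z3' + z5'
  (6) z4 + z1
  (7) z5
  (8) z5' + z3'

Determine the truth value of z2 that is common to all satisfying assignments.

True

Suppose z2 = 0.
Unit clause (z3) forces z3 = 1.
Unit clause (z5) forces z5 = 1.
But (z5') is also a unit clause — contradiction.
So every satisfying assignment has z2 = True.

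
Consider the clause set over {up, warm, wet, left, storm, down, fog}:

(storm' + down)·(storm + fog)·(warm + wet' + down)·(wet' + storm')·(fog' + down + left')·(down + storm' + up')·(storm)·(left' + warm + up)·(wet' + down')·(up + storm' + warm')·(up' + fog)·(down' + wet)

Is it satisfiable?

No, unsatisfiable

(storm) alone gives storm = 1.
(down) alone gives down = 1.
(wet') alone gives wet = 0.
Now (wet) is unsatisfied and unit — conflict.
No assignment satisfies every clause.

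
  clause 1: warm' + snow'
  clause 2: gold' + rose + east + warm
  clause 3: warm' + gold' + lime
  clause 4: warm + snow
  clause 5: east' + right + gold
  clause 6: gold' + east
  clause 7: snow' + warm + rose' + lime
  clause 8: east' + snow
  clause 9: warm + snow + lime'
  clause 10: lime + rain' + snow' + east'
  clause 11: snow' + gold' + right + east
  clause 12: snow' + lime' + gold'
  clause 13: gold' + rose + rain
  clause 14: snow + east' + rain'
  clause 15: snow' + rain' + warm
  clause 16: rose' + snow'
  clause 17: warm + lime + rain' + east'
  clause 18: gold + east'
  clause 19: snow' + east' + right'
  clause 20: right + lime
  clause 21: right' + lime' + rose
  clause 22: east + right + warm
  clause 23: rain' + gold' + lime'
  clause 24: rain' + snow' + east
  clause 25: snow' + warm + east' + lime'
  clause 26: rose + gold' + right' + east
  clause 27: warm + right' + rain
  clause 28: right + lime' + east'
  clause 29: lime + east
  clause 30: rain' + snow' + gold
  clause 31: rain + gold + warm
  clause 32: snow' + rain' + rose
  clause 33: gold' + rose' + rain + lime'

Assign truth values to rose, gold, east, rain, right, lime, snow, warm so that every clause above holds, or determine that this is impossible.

rose: 1,  gold: 0,  east: 0,  rain: 0,  right: 1,  lime: 1,  snow: 0,  warm: 1

Suppose warm = 1.
The clause (snow') is unit, so snow = 0.
The clause (east') is unit, so east = 0.
The clause (gold') is unit, so gold = 0.
The clause (lime) is unit, so lime = 1.
Suppose right = 1.
The clause (rose) is unit, so rose = 1.
All clauses hold; rain can take either value.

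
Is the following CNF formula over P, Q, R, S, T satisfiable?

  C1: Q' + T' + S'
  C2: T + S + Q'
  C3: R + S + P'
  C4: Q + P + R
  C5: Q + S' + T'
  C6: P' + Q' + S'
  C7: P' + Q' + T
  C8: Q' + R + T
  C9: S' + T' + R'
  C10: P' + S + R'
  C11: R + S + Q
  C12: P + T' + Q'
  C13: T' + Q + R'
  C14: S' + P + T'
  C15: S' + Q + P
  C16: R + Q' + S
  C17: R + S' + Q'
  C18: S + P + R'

Try Q = 0.
Try P = 1.
Try R = 0.
(S) alone gives S = 1.
(T') alone gives T = 0.
All clauses are satisfied.
A satisfying assignment: P: 1, Q: 0, R: 0, S: 1, T: 0.

Satisfiable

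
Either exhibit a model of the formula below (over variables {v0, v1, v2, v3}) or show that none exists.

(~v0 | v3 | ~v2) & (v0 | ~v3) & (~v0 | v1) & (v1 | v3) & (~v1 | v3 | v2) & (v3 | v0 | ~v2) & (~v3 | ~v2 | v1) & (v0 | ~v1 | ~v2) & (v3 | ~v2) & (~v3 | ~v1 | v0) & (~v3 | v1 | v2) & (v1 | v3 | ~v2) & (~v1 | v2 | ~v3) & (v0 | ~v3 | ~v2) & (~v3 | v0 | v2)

v0=1,  v1=1,  v2=1,  v3=1

Try v0 = 1.
(v1) alone gives v1 = 1.
Try v3 = 1.
(v2) alone gives v2 = 1.
Every clause now holds.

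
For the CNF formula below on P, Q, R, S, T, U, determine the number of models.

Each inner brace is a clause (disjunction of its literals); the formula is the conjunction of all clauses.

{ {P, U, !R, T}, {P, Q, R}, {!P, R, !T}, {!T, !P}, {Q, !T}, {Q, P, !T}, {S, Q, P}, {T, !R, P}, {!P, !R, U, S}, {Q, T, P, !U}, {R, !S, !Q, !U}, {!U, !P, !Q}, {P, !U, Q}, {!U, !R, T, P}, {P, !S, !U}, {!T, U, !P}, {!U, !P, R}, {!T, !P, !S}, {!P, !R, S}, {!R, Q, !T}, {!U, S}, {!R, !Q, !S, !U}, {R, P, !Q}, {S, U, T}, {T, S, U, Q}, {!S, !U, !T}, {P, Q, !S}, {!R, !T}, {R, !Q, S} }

There are 2^6 = 64 truth assignments over (P, Q, R, S, T, U).
Split on R. With R = true, the clauses containing R are satisfied and !R drops from the rest; 3 of the 2^5 = 32 assignments to the other variables satisfy what remains.
With R = false, by the same count on the reduced clause set, 2 assignments work.
Total: 3 + 2 = 5.

5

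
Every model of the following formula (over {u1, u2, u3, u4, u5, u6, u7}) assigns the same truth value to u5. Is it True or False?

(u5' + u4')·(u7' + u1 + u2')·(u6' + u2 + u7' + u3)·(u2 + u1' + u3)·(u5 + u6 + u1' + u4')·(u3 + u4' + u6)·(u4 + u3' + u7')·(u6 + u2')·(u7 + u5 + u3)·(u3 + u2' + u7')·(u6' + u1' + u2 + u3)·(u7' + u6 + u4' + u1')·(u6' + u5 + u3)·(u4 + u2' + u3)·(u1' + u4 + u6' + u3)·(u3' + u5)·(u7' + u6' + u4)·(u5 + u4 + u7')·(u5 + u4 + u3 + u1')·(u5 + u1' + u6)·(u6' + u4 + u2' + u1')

Suppose u5 = 0.
From the singleton clause (u3'), u3 = 0.
From the singleton clause (u7), u7 = 1.
From the singleton clause (u2'), u2 = 0.
From the singleton clause (u6'), u6 = 0.
From the singleton clause (u1'), u1 = 0.
From the singleton clause (u4'), u4 = 0.
But (u4) is also a unit clause — contradiction.
So every satisfying assignment has u5 = True.

True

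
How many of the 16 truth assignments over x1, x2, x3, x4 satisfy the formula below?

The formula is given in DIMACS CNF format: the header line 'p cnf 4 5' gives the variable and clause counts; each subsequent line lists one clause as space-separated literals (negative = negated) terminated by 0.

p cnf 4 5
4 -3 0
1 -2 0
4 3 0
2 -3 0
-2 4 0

There are 2^4 = 16 truth assignments over (x1, x2, x3, x4).
Check each against the 5 clauses (columns in the order x1, x2, x3, x4):
  F F F F  ✗ fails (x4 ∨ x3)
  F F F T  ✓ satisfies all
  F F T F  ✗ fails (x4 ∨ ¬x3)
  F F T T  ✗ fails (x2 ∨ ¬x3)
  F T F F  ✗ fails (x1 ∨ ¬x2)
  F T F T  ✗ fails (x1 ∨ ¬x2)
  F T T F  ✗ fails (x4 ∨ ¬x3)
  F T T T  ✗ fails (x1 ∨ ¬x2)
  T F F F  ✗ fails (x4 ∨ x3)
  T F F T  ✓ satisfies all
  T F T F  ✗ fails (x4 ∨ ¬x3)
  T F T T  ✗ fails (x2 ∨ ¬x3)
  T T F F  ✗ fails (x4 ∨ x3)
  T T F T  ✓ satisfies all
  T T T F  ✗ fails (x4 ∨ ¬x3)
  T T T T  ✓ satisfies all
4 of the 16 rows are models.

4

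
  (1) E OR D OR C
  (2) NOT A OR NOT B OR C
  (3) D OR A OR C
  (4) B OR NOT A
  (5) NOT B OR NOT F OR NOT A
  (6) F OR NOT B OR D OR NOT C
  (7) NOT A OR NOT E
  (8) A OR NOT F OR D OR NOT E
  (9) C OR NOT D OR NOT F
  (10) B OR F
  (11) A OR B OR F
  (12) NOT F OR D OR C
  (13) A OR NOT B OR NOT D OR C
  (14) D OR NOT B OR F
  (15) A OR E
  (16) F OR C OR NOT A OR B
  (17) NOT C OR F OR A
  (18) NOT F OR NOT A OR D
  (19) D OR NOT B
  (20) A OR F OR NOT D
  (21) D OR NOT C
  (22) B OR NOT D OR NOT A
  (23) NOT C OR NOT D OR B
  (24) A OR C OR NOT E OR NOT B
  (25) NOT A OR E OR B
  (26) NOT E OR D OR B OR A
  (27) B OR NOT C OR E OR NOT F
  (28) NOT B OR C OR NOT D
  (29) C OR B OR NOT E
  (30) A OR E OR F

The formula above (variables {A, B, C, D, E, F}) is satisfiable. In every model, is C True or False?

True

Suppose C = false.
Try E = true.
From the singleton clause (NOT A), A = false.
From the singleton clause (D), D = true.
From the singleton clause (NOT F), F = false.
That conflicts with the unit clause (F).
So E must be the other value — set E = false.
From the singleton clause (D), D = true.
From the singleton clause (NOT F), F = false.
From the singleton clause (B), B = true.
That conflicts with the unit clause (NOT B).
Neither E = true nor E = false works.
So every satisfying assignment has C = True.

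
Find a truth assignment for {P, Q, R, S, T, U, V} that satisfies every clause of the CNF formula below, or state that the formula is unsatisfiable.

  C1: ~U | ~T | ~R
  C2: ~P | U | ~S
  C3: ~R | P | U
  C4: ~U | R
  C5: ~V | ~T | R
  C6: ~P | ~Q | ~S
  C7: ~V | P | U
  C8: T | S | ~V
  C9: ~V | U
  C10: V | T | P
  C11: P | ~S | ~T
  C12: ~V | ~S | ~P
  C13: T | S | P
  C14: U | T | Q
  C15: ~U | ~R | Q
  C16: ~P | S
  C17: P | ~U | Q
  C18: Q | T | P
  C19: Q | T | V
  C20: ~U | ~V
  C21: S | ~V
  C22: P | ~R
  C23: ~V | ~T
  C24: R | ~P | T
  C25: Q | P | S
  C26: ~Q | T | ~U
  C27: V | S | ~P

Case U = 0:
Unit clause (~V) forces V = 0.
Case P = 0:
Unit clause (~R) forces R = 0.
Unit clause (T) forces T = 1.
Unit clause (~S) forces S = 0.
Unit clause (Q) forces Q = 1.
Every clause now holds.

P=0; Q=1; R=0; S=0; T=1; U=0; V=0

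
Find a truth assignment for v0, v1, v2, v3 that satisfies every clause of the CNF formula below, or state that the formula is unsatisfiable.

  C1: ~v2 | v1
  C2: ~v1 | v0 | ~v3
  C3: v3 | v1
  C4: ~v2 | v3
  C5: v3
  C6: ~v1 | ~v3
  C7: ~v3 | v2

UNSATISFIABLE

Unit clause (v3) forces v3 = 1.
Unit clause (~v1) forces v1 = 0.
Unit clause (~v2) forces v2 = 0.
Now (v2) is unsatisfied and unit — conflict.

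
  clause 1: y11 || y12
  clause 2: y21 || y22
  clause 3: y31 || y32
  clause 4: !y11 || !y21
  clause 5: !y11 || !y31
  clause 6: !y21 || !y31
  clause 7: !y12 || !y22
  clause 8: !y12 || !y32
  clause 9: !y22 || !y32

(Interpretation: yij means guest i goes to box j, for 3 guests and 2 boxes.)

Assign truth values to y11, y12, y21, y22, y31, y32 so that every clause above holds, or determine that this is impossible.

Try y11 = true.
From the singleton clause (!y21), y21 = false.
From the singleton clause (y22), y22 = true.
From the singleton clause (!y31), y31 = false.
From the singleton clause (y32), y32 = true.
But (!y32) is also a unit clause — contradiction.
So y11 must be the other value — set y11 = false.
From the singleton clause (y12), y12 = true.
From the singleton clause (!y22), y22 = false.
From the singleton clause (y21), y21 = true.
From the singleton clause (!y31), y31 = false.
From the singleton clause (y32), y32 = true.
But (!y32) is also a unit clause — contradiction.
Neither y11 = true nor y11 = false works.

UNSATISFIABLE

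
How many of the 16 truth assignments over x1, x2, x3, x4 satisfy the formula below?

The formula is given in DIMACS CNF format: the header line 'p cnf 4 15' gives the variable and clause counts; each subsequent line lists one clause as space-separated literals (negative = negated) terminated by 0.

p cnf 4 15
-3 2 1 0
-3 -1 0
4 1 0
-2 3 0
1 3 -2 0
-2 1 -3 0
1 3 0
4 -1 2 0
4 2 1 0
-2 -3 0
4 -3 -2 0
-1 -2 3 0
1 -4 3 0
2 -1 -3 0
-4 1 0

There are 2^4 = 16 truth assignments over (x1, x2, x3, x4).
Check each against the 15 clauses (columns in the order x1, x2, x3, x4):
  F F F F  ✗ fails (x4 ∨ x1)
  F F F T  ✗ fails (x1 ∨ x3)
  F F T F  ✗ fails (¬x3 ∨ x2 ∨ x1)
  F F T T  ✗ fails (¬x3 ∨ x2 ∨ x1)
  F T F F  ✗ fails (x4 ∨ x1)
  F T F T  ✗ fails (¬x2 ∨ x3)
  F T T F  ✗ fails (x4 ∨ x1)
  F T T T  ✗ fails (¬x2 ∨ x1 ∨ ¬x3)
  T F F F  ✗ fails (x4 ∨ ¬x1 ∨ x2)
  T F F T  ✓ satisfies all
  T F T F  ✗ fails (¬x3 ∨ ¬x1)
  T F T T  ✗ fails (¬x3 ∨ ¬x1)
  T T F F  ✗ fails (¬x2 ∨ x3)
  T T F T  ✗ fails (¬x2 ∨ x3)
  T T T F  ✗ fails (¬x3 ∨ ¬x1)
  T T T T  ✗ fails (¬x3 ∨ ¬x1)
1 of the 16 rows is a model.

1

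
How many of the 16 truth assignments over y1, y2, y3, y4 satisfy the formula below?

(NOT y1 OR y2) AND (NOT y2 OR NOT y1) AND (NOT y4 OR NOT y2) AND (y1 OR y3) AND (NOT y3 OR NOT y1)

3

There are 2^4 = 16 truth assignments over (y1, y2, y3, y4).
Check each against the 5 clauses (columns in the order y1, y2, y3, y4):
  F F F F  ✗ fails (y1 OR y3)
  F F F T  ✗ fails (y1 OR y3)
  F F T F  ✓ satisfies all
  F F T T  ✓ satisfies all
  F T F F  ✗ fails (y1 OR y3)
  F T F T  ✗ fails (NOT y4 OR NOT y2)
  F T T F  ✓ satisfies all
  F T T T  ✗ fails (NOT y4 OR NOT y2)
  T F F F  ✗ fails (NOT y1 OR y2)
  T F F T  ✗ fails (NOT y1 OR y2)
  T F T F  ✗ fails (NOT y1 OR y2)
  T F T T  ✗ fails (NOT y1 OR y2)
  T T F F  ✗ fails (NOT y2 OR NOT y1)
  T T F T  ✗ fails (NOT y2 OR NOT y1)
  T T T F  ✗ fails (NOT y2 OR NOT y1)
  T T T T  ✗ fails (NOT y2 OR NOT y1)
3 of the 16 rows are models.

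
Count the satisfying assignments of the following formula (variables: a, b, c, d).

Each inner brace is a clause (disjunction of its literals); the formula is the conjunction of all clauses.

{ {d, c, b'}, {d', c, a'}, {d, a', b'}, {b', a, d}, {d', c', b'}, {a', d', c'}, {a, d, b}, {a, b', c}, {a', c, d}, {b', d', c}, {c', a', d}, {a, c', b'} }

There are 2^4 = 16 truth assignments over (a, b, c, d).
Check each against the 12 clauses (columns in the order a, b, c, d):
  F F F F  ✗ fails (a + d + b)
  F F F T  ✓ satisfies all
  F F T F  ✗ fails (a + d + b)
  F F T T  ✓ satisfies all
  F T F F  ✗ fails (d + c + b')
  F T F T  ✗ fails (a + b' + c)
  F T T F  ✗ fails (b' + a + d)
  F T T T  ✗ fails (d' + c' + b')
  T F F F  ✗ fails (a' + c + d)
  T F F T  ✗ fails (d' + c + a')
  T F T F  ✗ fails (c' + a' + d)
  T F T T  ✗ fails (a' + d' + c')
  T T F F  ✗ fails (d + c + b')
  T T F T  ✗ fails (d' + c + a')
  T T T F  ✗ fails (d + a' + b')
  T T T T  ✗ fails (d' + c' + b')
2 of the 16 rows are models.

2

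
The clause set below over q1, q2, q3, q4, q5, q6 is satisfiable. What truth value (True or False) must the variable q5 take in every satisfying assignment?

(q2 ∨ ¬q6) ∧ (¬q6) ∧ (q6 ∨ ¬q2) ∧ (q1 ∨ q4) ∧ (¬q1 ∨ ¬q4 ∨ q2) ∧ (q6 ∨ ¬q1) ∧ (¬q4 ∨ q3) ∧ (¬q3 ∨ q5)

True

Suppose q5 = False.
From the singleton clause (¬q6), q6 = False.
From the singleton clause (¬q2), q2 = False.
From the singleton clause (¬q1), q1 = False.
From the singleton clause (q4), q4 = True.
From the singleton clause (q3), q3 = True.
Now (¬q3) is unsatisfied and unit — conflict.
So every satisfying assignment has q5 = True.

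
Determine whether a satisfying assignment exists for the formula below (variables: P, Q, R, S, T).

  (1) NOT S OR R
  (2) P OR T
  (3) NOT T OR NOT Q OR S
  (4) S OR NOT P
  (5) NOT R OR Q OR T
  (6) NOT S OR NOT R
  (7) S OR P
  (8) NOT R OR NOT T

Unsatisfiable

Try S = false.
(NOT P) alone gives P = false.
Now (P) is unsatisfied and unit — conflict.
Backtrack on S: now try S = true.
(R) alone gives R = true.
Now (NOT R) is unsatisfied and unit — conflict.
Both values of S lead to a conflict.
No assignment satisfies every clause.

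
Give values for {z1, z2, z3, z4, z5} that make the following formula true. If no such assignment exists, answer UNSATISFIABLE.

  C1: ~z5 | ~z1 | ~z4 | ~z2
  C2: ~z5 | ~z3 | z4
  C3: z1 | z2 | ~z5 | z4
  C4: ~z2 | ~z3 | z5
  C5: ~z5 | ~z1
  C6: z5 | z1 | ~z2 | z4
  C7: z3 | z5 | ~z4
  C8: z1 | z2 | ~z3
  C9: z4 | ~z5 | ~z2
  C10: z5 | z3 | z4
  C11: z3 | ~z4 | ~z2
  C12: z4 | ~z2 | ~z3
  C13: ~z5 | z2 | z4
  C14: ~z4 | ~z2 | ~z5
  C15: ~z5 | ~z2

Branch on z5: set z5 = 0.
Branch on z2: set z2 = 0.
Branch on z3: set z3 = 1.
From the singleton clause (z1), z1 = 1.
No clause remains; z4 is free.

z1 ↦ 1; z2 ↦ 0; z3 ↦ 1; z4 ↦ 0; z5 ↦ 0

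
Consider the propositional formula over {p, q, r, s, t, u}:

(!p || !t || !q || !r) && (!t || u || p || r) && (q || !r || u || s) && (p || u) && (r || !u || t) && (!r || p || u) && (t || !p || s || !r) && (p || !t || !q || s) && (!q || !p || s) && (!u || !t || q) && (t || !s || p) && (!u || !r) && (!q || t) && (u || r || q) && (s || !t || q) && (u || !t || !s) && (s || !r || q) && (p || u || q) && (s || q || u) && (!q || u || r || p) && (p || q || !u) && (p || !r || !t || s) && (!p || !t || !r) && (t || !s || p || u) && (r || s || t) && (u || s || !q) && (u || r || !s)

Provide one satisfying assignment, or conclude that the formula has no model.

p: true,  q: false,  r: true,  s: true,  t: false,  u: false

Try p = true.
Try q = false.
Try u = false.
Unit clause (r) forces r = true.
Unit clause (s) forces s = true.
Unit clause (!t) forces t = false.
All clauses are satisfied.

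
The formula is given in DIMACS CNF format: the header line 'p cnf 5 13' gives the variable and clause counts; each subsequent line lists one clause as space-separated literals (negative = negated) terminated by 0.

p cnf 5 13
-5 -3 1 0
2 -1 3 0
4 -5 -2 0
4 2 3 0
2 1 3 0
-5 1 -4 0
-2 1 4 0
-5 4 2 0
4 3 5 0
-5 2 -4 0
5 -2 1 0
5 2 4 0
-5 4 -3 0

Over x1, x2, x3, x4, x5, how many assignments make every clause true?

There are 2^5 = 32 truth assignments over (x1, x2, x3, x4, x5).
Split on x4. With x4 = True, the clauses containing x4 are satisfied and ¬x4 drops from the rest; 6 of the 2^4 = 16 assignments to the other variables satisfy what remains.
With x4 = False, by the same count on the reduced clause set, 1 assignment works.
(One model: x1=F, x2=F, x3=T, x4=T, x5=F.)
Total: 6 + 1 = 7.

7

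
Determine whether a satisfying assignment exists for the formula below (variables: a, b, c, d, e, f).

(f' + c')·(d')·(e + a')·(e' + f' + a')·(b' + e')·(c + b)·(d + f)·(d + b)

From the singleton clause (d'), d = 0.
From the singleton clause (f), f = 1.
From the singleton clause (c'), c = 0.
From the singleton clause (b), b = 1.
From the singleton clause (e'), e = 0.
From the singleton clause (a'), a = 0.
All clauses are satisfied.
A satisfying assignment: a ↦ 0, b ↦ 1, c ↦ 0, d ↦ 0, e ↦ 0, f ↦ 1.

Satisfiable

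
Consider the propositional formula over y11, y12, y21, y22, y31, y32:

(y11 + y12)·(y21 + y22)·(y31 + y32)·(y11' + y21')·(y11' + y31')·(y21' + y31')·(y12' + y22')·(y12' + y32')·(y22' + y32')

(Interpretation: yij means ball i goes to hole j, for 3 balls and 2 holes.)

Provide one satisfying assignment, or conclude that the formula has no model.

Case y11 = 1:
From the singleton clause (y21'), y21 = 0.
From the singleton clause (y22), y22 = 1.
From the singleton clause (y31'), y31 = 0.
From the singleton clause (y32), y32 = 1.
But (y32') is also a unit clause — contradiction.
That branch fails; take y11 = 0 instead.
From the singleton clause (y12), y12 = 1.
From the singleton clause (y22'), y22 = 0.
From the singleton clause (y21), y21 = 1.
From the singleton clause (y31'), y31 = 0.
From the singleton clause (y32), y32 = 1.
But (y32') is also a unit clause — contradiction.
Either choice for y11 ends in contradiction.

UNSATISFIABLE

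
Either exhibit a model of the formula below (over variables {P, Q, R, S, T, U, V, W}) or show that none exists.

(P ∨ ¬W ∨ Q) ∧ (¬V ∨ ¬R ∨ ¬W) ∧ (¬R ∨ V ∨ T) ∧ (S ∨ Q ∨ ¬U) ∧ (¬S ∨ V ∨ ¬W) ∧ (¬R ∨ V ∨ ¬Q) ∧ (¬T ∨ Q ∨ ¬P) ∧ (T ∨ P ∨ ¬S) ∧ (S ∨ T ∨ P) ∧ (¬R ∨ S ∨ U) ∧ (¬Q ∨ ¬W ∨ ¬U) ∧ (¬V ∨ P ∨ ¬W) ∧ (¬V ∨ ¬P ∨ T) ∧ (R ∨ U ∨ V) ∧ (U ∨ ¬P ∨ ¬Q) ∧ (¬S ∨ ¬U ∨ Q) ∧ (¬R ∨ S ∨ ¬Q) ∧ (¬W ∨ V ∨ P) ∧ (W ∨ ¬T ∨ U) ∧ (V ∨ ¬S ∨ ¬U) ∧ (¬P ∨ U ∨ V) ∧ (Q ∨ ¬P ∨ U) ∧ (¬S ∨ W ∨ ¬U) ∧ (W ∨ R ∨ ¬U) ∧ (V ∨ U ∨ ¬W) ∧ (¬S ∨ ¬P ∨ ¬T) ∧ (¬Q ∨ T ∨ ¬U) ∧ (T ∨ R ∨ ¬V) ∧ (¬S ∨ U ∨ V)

Suppose P = True.
Suppose T = False.
The clause (¬V) is unit, so V = False.
The clause (¬R) is unit, so R = False.
The clause (U) is unit, so U = True.
The clause (¬S) is unit, so S = False.
The clause (Q) is unit, so Q = True.
Now (¬Q) is unsatisfied and unit — conflict.
So T must be the other value — set T = True.
The clause (Q) is unit, so Q = True.
The clause (U) is unit, so U = True.
The clause (¬W) is unit, so W = False.
The clause (¬S) is unit, so S = False.
The clause (¬R) is unit, so R = False.
Now (R) is unsatisfied and unit — conflict.
Either choice for T ends in contradiction.
So P must be the other value — set P = False.
Suppose W = False.
Suppose T = True.
The clause (U) is unit, so U = True.
The clause (¬S) is unit, so S = False.
The clause (Q) is unit, so Q = True.
The clause (¬R) is unit, so R = False.
Now (R) is unsatisfied and unit — conflict.
So T must be the other value — set T = False.
The clause (¬S) is unit, so S = False.
Now (S) is unsatisfied and unit — conflict.
Either choice for T ends in contradiction.
So W must be the other value — set W = True.
The clause (Q) is unit, so Q = True.
The clause (¬U) is unit, so U = False.
The clause (¬V) is unit, so V = False.
Now (V) is unsatisfied and unit — conflict.
Either choice for W ends in contradiction.
Either choice for P ends in contradiction.

UNSATISFIABLE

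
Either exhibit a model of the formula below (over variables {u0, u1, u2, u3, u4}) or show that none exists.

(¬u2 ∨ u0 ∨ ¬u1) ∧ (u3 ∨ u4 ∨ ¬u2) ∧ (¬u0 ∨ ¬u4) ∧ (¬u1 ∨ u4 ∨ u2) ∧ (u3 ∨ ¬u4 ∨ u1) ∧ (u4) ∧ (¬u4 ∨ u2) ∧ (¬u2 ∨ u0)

From the singleton clause (u4), u4 = True.
From the singleton clause (¬u0), u0 = False.
From the singleton clause (u2), u2 = True.
That conflicts with the unit clause (¬u2).

UNSATISFIABLE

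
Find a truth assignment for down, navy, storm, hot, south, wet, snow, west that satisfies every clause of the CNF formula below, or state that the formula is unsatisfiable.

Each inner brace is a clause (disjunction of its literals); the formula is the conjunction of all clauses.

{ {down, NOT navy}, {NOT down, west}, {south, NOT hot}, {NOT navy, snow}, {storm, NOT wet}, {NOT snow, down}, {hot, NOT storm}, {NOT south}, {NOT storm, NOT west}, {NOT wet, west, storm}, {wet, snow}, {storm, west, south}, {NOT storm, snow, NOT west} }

down ↦ true; navy ↦ false; storm ↦ false; hot ↦ false; south ↦ false; wet ↦ false; snow ↦ true; west ↦ true

Unit clause (NOT south) forces south = false.
Unit clause (NOT hot) forces hot = false.
Unit clause (NOT storm) forces storm = false.
Unit clause (NOT wet) forces wet = false.
Unit clause (snow) forces snow = true.
Unit clause (down) forces down = true.
Unit clause (west) forces west = true.
All clauses hold; navy can take either value.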